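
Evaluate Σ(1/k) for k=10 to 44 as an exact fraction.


Σₖ₌10^44 1/k = 1/10 + 1/11 + 1/12 + ... + 1/44
= 14541561179784203689/9419588158802421600
≈ 1.5438

Sum = 14541561179784203689/9419588158802421600 ≈ 1.5438


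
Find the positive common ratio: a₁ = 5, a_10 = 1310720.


r^(n-1) = aₙ/a₁
r^9 = 1310720/5 = 262144
r = 262144^(1/9)
= 4

r = 4


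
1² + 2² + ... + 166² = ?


n = 166
n(n+1)(2n+1)/6 = 166×167×333/6
= 9231426/6 = 1538571

Σk² = 1538571


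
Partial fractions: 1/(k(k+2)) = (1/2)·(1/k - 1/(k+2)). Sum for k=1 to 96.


1/(k(k+2)) = (1/2)·(1/k - 1/(k+2)) (partial fractions)
Telescoping: Σ = (1/2)·(1 + 1/2 - 1/97 - 1/98) = 3516/4753

Sum = 3516/4753


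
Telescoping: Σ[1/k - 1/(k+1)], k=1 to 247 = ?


Telescoping: adjacent terms cancel.
= 1/1 - 1/248
= 1 - 1/248 = 247/248

Sum = 247/248


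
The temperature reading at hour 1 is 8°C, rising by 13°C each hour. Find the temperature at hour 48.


aₙ = a₁ + (n-1)d
= 8 + (48-1)×13
= 8 + 611
= 619

a_48 = 619


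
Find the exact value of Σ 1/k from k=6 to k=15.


Σₖ₌6^15 1/k = 1/6 + 1/7 + 1/8 + 1/9 + 1/10 + 1/11 + 1/12 + 1/13 + 1/14 + 1/15
= 74587/72072
≈ 1.0349

Sum = 74587/72072 ≈ 1.0349


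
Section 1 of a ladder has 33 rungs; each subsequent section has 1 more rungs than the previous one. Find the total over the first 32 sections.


aₙ = 33 + (32-1)×1 = 64
Sₙ = n(a₁+aₙ)/2 = 32×(33+64)/2
= 32×97/2 = 1552

S_32 = 1552


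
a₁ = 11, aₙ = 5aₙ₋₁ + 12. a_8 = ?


Computing step by step:
a_1 = 11
a_2 = 67
a_3 = 347
a_4 = 1747
a_5 = 8747
a_6 = 43747
a_7 = 218747
a_8 = 1093747


a_8 = 1093747


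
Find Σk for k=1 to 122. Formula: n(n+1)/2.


n(n+1)/2 = 122×123/2 = 15006/2 = 7503

Σk = 7503


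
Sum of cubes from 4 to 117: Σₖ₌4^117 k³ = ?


Σₖ₌4^117 k³ = [117·118/2]² − [3·4/2]²
= 47651409 − 36 = 47651373

Σk³ = 47651373


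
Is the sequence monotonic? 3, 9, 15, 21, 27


Differences: 6, 6, 6, 6
All differences > 0 → strictly INCREASING

Monotonically increasing


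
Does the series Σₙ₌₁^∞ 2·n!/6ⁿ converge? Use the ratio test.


aₙ = 2·n!/6^n
a_{n+1}/aₙ = (n+1)!/6^(n+1) × 6^n/n!  (constant 2 cancels)
= (n+1)/6
L = lim(n→∞) (n+1)/6 = ∞
L > 1 → series DIVERGES

Diverges (ratio test: L = ∞ > 1)


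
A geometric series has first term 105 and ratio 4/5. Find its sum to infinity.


S∞ = a₁/(1-r) = 105/(1 - 4/5)
= 105/(1/5)
= 525

S∞ = 525


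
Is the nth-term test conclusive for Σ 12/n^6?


lim(n→∞) 12/n^6 = 0
lim aₙ = 0 → nth-term test is INCONCLUSIVE
(Need other tests; this is actually a convergent p-series with p=6 > 1)

Inconclusive (lim aₙ = 0; need another test)


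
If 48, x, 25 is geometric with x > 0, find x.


GM = √(48×25) = √1200 = 34.641

GM = 34.641


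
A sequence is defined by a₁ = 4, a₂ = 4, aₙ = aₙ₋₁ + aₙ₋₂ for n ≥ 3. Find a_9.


Computing iteratively: 4, 4, 8, 12, 20, 32, 52, 84, 136
a_9 = 136

a_9 = 136


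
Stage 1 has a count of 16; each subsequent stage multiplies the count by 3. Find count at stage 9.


aₙ = a₁·r^(n-1)
= 16×3^8
= 16×6561
= 104976

a_9 = 104976


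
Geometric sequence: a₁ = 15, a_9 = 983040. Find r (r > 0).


r^(n-1) = aₙ/a₁
r^8 = 983040/15 = 65536
r = 65536^(1/8)
= ±4; taking r > 0 gives r = 4

r = 4


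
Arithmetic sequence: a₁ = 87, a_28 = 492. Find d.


d = (aₙ - a₁)/(n-1)
= (492 - 87)/(28-1)
= 405/27 = 15

d = 15


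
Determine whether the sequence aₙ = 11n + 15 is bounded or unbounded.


aₙ = 11n + 15 → as n→∞, aₙ→∞
No finite upper bound exists
The sequence is UNBOUNDED

Unbounded (aₙ → ∞ as n → ∞)


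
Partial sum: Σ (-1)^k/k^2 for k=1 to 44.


S = -1 + 1/4 - 1/9 + 1/16 - 1/25 + 1/36 - 1/49 + 1/64 ± ...
= -0.8222
(Full series converges to -π²/12 ≈ -0.8225)

S_44 = -0.8222


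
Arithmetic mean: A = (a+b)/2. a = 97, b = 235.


AM = (97 + 235)/2 = 332/2 = 166

AM = 166


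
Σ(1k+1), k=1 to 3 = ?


Σ(1k+1) = 1·Σk + 1·n
= 1·6 + 1·3
= 6 + 3 = 9

Σ = 9


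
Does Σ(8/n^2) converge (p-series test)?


p-series test: Σ c/n^p converges if p > 1, diverges if p ≤ 1 (constant c > 0 doesn't affect convergence).
p = 2
2 > 1 → CONVERGES

Converges (p = 2 > 1)


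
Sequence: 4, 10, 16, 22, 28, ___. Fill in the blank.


Pattern: arithmetic (d=6)
Terms: 4, 10, 16, 22, 28
Next term = 34

Next term = 34


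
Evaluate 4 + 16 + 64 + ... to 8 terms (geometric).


Sₙ = 4×(4^8 - 1)/(4 - 1)
= 4×(65536 - 1)/3
= 4×65535/3
= 87380

S_8 = 87380


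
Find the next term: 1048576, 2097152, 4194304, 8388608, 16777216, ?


Pattern: powers of 2: 2ⁿ
Terms: 1048576, 2097152, 4194304, 8388608, 16777216
Next term = 33554432

Next term = 33554432


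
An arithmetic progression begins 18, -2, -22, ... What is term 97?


aₙ = a₁ + (n-1)d
= 18 + (97-1)×-20
= 18 - 1920
= -1902

a_97 = -1902


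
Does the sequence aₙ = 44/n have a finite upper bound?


a₁ = 44, a₂ = 44/2, a₃ = 44/3, ...
0 < aₙ ≤ 44 for all n ≥ 1
Lower bound: 0, Upper bound: 44
The sequence IS bounded

Bounded (0 < aₙ ≤ 44)


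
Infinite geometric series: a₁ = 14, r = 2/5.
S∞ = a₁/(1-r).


S∞ = a₁/(1-r) = 14/(1 - 2/5)
= 14/(3/5)
= 70/3

S∞ = 70/3


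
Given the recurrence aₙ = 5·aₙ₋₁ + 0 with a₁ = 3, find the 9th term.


Computing step by step:
a_1 = 3
a_2 = 15
a_3 = 75
a_4 = 375
a_5 = 1875
a_6 = 9375
a_7 = 46875
a_8 = 234375
a_9 = 1171875


a_9 = 1171875


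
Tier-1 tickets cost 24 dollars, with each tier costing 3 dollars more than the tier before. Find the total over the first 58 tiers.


aₙ = 24 + (58-1)×3 = 195
Sₙ = n(a₁+aₙ)/2 = 58×(24+195)/2
= 58×219/2 = 6351

S_58 = 6351


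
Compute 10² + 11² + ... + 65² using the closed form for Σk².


Σₖ₌10^65 k² = Σₖ₌₁^65 k² − Σₖ₌₁^9 k²
= 65·66·131/6 − 9·10·19/6
= 93665 − 285 = 93380

Σk² = 93380


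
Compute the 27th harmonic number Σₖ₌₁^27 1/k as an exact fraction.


H_27 = 1/1 + 1/2 + 1/3 + ... + 1/27
= 312536252003/80313433200
≈ 3.8915

H_27 = 312536252003/80313433200 ≈ 3.8915


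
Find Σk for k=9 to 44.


Σₖ₌9^44 k = Σₖ₌₁^44 k − Σₖ₌₁^8 k
= 44·45/2 − 8·9/2
= 990 − 36 = 954

Σk = 954


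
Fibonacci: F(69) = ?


Fibonacci sequence: 1, 1, 2, 3, 5, 8, 13, 21, 34, 55, 89, ...
F(69) = 117669030460994

F(69) = 117669030460994


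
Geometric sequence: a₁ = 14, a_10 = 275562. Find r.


r^(n-1) = aₙ/a₁
r^9 = 275562/14 = 19683
r = 19683^(1/9)
= 3

r = 3


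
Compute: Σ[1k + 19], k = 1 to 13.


Σ(1k+19) = 1·Σk + 19·n
= 1·91 + 19·13
= 91 + 247 = 338

Σ = 338


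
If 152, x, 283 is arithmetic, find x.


AM = (152 + 283)/2 = 435/2 = 217.5

AM = 217.5


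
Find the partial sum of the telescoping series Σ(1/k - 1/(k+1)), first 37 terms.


Telescoping: adjacent terms cancel.
= 1/1 - 1/38
= 1 - 1/38 = 37/38

Sum = 37/38


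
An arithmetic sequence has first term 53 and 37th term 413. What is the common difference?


d = (aₙ - a₁)/(n-1)
= (413 - 53)/(37-1)
= 360/36 = 10

d = 10


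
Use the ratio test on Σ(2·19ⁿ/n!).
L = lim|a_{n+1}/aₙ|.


aₙ = 2·19^n/n!
a_{n+1}/aₙ = 19^(n+1)/(n+1)! × n!/19^n  (constant 2 cancels)
= 19/(n+1)
L = lim(n→∞) 19/(n+1) = 0
L < 1 → series CONVERGES

Converges (ratio test: L = 0 < 1)


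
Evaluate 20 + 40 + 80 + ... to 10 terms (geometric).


Sₙ = 20×(2^10 - 1)/(2 - 1)
= 20×(1024 - 1)/1
= 20×1023/1
= 20460

S_10 = 20460


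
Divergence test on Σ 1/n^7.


lim(n→∞) 1/n^7 = 0
lim aₙ = 0 → nth-term test is INCONCLUSIVE
(Need other tests; this is actually a convergent p-series with p=7 > 1)

Inconclusive (lim aₙ = 0; need another test)


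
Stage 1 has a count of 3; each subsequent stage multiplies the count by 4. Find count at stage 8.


aₙ = a₁·r^(n-1)
= 3×4^7
= 3×16384
= 49152

a_8 = 49152


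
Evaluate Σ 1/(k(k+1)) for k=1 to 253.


1/(k(k+1)) = 1/k - 1/(k+1) (partial fractions)
Telescoping: Σ = 1 - 1/254 = 253/254

Sum = 253/254


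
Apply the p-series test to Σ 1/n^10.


p-series test: Σ c/n^p converges if p > 1, diverges if p ≤ 1 (constant c > 0 doesn't affect convergence).
p = 10
10 > 1 → CONVERGES

Converges (p = 10 > 1)


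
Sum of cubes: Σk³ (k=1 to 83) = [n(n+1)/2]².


n(n+1)/2 = 83×84/2 = 3486
Σk³ = 3486² = 12152196

Σk³ = 12152196


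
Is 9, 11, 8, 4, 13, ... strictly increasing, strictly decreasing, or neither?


Differences: 2, -3, -4, 9
Difference at position 1 is +2 (> 0) but position 2 is -3 (< 0) — sequence both rises and falls
→ NOT monotonic

Not monotonic


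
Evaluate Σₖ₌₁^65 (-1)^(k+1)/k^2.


S = 1 - 1/4 + 1/9 - 1/16 + 1/25 - 1/36 + 1/49 - 1/64 ± ...
= 0.8226
(Full series converges to +π²/12 ≈ +0.8225)

S_65 = 0.8226


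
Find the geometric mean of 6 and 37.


GM = √(6×37) = √222 = 14.8997

GM = 14.8997


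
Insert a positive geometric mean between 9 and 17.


GM = √(9×17) = √153 = 12.3693

GM = 12.3693


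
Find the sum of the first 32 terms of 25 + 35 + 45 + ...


aₙ = 25 + (32-1)×10 = 335
Sₙ = n(a₁+aₙ)/2 = 32×(25+335)/2
= 32×360/2 = 5760

S_32 = 5760


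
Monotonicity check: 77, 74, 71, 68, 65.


Differences: -3, -3, -3, -3
All differences < 0 → strictly DECREASING

Monotonically decreasing


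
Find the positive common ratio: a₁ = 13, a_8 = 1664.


r^(n-1) = aₙ/a₁
r^7 = 1664/13 = 128
r = 128^(1/7)
= 2

r = 2


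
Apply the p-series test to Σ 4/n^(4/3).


p-series test: Σ c/n^p converges if p > 1, diverges if p ≤ 1 (constant c > 0 doesn't affect convergence).
p = 4/3
4/3 > 1 → CONVERGES

Converges (p = 4/3 > 1)


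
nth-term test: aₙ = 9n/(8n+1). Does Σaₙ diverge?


lim(n→∞) 9n/(8n+1) = 9/8 = 9/8  (divide numerator and denominator by n)
lim aₙ = 9/8 ≠ 0 → series DIVERGES

Diverges (lim aₙ = 9/8 ≠ 0)


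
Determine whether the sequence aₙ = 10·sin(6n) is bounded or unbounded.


For all n, -1 ≤ sin(6n) ≤ 1, so -10 ≤ 10·sin(6n) ≤ 10
Lower bound: -10, Upper bound: 10
The sequence IS bounded

Bounded (-10 ≤ aₙ ≤ 10)


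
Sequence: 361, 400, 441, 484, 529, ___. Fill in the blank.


Pattern: perfect squares: n²
Terms: 361, 400, 441, 484, 529
Next term = 576

Next term = 576


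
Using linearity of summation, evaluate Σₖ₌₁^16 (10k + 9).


Σ(10k+9) = 10·Σk + 9·n
= 10·136 + 9·16
= 1360 + 144 = 1504

Σ = 1504


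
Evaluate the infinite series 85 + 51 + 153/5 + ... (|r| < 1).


S∞ = a₁/(1-r) = 85/(1 - 3/5)
= 85/(2/5)
= 425/2

S∞ = 425/2


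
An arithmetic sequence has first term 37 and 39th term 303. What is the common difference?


d = (aₙ - a₁)/(n-1)
= (303 - 37)/(39-1)
= 266/38 = 7

d = 7


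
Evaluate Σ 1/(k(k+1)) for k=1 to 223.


1/(k(k+1)) = 1/k - 1/(k+1) (partial fractions)
Telescoping: Σ = 1 - 1/224 = 223/224

Sum = 223/224


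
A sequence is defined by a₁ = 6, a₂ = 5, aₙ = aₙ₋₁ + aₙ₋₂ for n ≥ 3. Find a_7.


Computing iteratively: 6, 5, 11, 16, 27, 43, 70
a_7 = 70

a_7 = 70


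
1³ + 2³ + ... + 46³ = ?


n(n+1)/2 = 46×47/2 = 1081
Σk³ = 1081² = 1168561

Σk³ = 1168561


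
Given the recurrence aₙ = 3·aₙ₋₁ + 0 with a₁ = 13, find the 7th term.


Computing step by step:
a_1 = 13
a_2 = 39
a_3 = 117
a_4 = 351
a_5 = 1053
a_6 = 3159
a_7 = 9477


a_7 = 9477


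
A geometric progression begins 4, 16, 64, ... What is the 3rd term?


aₙ = a₁·r^(n-1)
= 4×4^2
= 4×16
= 64

a_3 = 64


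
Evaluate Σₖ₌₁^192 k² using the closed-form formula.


n = 192
n(n+1)(2n+1)/6 = 192×193×385/6
= 14266560/6 = 2377760

Σk² = 2377760


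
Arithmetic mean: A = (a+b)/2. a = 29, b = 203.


AM = (29 + 203)/2 = 232/2 = 116

AM = 116


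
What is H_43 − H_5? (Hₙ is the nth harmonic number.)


Σₖ₌6^43 1/k = 1/6 + 1/7 + 1/8 + ... + 1/43
= 252819946339770257/122332313750680800
≈ 2.0667

Sum = 252819946339770257/122332313750680800 ≈ 2.0667


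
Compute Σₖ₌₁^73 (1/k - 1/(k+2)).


Telescoping with gap 2: two head and two tail terms survive.
= (1 + 1/2) - (1/74 + 1/75)
= 3/2 - 1/74 - 1/75 = 4088/2775

Sum = 4088/2775


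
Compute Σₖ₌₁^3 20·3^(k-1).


Sₙ = 20×(3^3 - 1)/(3 - 1)
= 20×(27 - 1)/2
= 20×26/2
= 260

S_3 = 260


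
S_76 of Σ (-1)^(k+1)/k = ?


S = 1 - 1/2 + 1/3 - 1/4 + 1/5 - 1/6 + 1/7 - 1/8 ± ...
= 0.6866
(Full series converges to +ln(2) ≈ +0.6931)

S_76 = 0.6866


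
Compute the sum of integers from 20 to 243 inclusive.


Σₖ₌20^243 k = Σₖ₌₁^243 k − Σₖ₌₁^19 k
= 243·244/2 − 19·20/2
= 29646 − 190 = 29456

Σk = 29456


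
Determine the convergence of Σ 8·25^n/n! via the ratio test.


aₙ = 8·25^n/n!
a_{n+1}/aₙ = 25^(n+1)/(n+1)! × n!/25^n  (constant 8 cancels)
= 25/(n+1)
L = lim(n→∞) 25/(n+1) = 0
L < 1 → series CONVERGES

Converges (ratio test: L = 0 < 1)


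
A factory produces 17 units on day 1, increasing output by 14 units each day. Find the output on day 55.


aₙ = a₁ + (n-1)d
= 17 + (55-1)×14
= 17 + 756
= 773

a_55 = 773


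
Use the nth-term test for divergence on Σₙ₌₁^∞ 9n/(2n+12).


lim(n→∞) 9n/(2n+12) = 9/2 = 9/2  (divide numerator and denominator by n)
lim aₙ = 9/2 ≠ 0 → series DIVERGES

Diverges (lim aₙ = 9/2 ≠ 0)


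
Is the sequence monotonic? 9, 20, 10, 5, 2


Differences: 11, -10, -5, -3
Difference at position 1 is +11 (> 0) but position 2 is -10 (< 0) — sequence both rises and falls
→ NOT monotonic

Not monotonic


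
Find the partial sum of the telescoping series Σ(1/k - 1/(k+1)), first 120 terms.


Telescoping: adjacent terms cancel.
= 1/1 - 1/121
= 1 - 1/121 = 120/121

Sum = 120/121


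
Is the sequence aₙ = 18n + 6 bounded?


aₙ = 18n + 6 → as n→∞, aₙ→∞
No finite upper bound exists
The sequence is UNBOUNDED

Unbounded (aₙ → ∞ as n → ∞)


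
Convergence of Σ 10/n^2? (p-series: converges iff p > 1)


p-series test: Σ c/n^p converges if p > 1, diverges if p ≤ 1 (constant c > 0 doesn't affect convergence).
p = 2
2 > 1 → CONVERGES

Converges (p = 2 > 1)


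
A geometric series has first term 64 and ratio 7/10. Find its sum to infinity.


S∞ = a₁/(1-r) = 64/(1 - 7/10)
= 64/(3/10)
= 640/3

S∞ = 640/3


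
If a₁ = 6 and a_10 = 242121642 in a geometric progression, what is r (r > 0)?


r^(n-1) = aₙ/a₁
r^9 = 242121642/6 = 40353607
r = 40353607^(1/9)
= 7

r = 7


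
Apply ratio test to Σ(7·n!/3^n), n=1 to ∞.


aₙ = 7·n!/3^n
a_{n+1}/aₙ = (n+1)!/3^(n+1) × 3^n/n!  (constant 7 cancels)
= (n+1)/3
L = lim(n→∞) (n+1)/3 = ∞
L > 1 → series DIVERGES

Diverges (ratio test: L = ∞ > 1)


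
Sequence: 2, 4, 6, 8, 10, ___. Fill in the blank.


Pattern: arithmetic (d=2)
Terms: 2, 4, 6, 8, 10
Next term = 12

Next term = 12


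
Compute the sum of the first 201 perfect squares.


n = 201
n(n+1)(2n+1)/6 = 201×202×403/6
= 16362606/6 = 2727101

Σk² = 2727101


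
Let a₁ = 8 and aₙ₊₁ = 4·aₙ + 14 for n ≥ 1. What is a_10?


Computing step by step:
a_1 = 8
a_2 = 46
a_3 = 198
a_4 = 806
a_5 = 3238
a_6 = 12966
a_7 = 51878
a_8 = 207526
a_9 = 830118
a_10 = 3320486


a_10 = 3320486


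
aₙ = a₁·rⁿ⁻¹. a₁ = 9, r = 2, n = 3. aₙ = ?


aₙ = a₁·r^(n-1)
= 9×2^2
= 9×4
= 36

a_3 = 36


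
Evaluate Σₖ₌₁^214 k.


n(n+1)/2 = 214×215/2 = 46010/2 = 23005

Σk = 23005


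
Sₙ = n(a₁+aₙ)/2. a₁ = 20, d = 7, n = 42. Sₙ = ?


aₙ = 20 + (42-1)×7 = 307
Sₙ = n(a₁+aₙ)/2 = 42×(20+307)/2
= 42×327/2 = 6867

S_42 = 6867


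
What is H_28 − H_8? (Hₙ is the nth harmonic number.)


Σₖ₌9^28 1/k = 1/9 + 1/10 + 1/11 + ... + 1/28
= 97124150813/80313433200
≈ 1.2093

Sum = 97124150813/80313433200 ≈ 1.2093


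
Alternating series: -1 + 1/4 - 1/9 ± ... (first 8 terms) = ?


S = -1 + 1/4 - 1/9 + 1/16 - 1/25 + 1/36 - 1/49 + 1/64
= -0.8156
(Full series converges to -π²/12 ≈ -0.8225)

S_8 = -0.8156


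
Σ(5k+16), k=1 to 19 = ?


Σ(5k+16) = 5·Σk + 16·n
= 5·190 + 16·19
= 950 + 304 = 1254

Σ = 1254


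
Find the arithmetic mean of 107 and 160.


AM = (107 + 160)/2 = 267/2 = 133.5

AM = 133.5


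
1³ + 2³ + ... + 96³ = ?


n(n+1)/2 = 96×97/2 = 4656
Σk³ = 4656² = 21678336

Σk³ = 21678336


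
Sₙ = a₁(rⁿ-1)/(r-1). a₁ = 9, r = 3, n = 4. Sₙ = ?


Sₙ = 9×(3^4 - 1)/(3 - 1)
= 9×(81 - 1)/2
= 9×80/2
= 360

S_4 = 360


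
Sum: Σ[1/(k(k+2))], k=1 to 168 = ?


1/(k(k+2)) = (1/2)·(1/k - 1/(k+2)) (partial fractions)
Telescoping: Σ = (1/2)·(1 + 1/2 - 1/169 - 1/170) = 10689/14365

Sum = 10689/14365


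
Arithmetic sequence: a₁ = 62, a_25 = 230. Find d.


d = (aₙ - a₁)/(n-1)
= (230 - 62)/(25-1)
= 168/24 = 7

d = 7


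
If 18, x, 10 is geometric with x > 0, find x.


GM = √(18×10) = √180 = 13.4164

GM = 13.4164


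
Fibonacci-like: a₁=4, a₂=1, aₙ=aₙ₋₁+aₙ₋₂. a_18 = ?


Computing iteratively: 4, 1, 5, 6, 11, 17, 28, 45, 73, 118, 191, 309, ...
a_18 = 5545

a_18 = 5545


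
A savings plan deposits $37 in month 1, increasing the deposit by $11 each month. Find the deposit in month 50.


aₙ = a₁ + (n-1)d
= 37 + (50-1)×11
= 37 + 539
= 576

a_50 = 576


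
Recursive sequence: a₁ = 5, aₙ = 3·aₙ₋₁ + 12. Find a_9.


Computing step by step:
a_1 = 5
a_2 = 27
a_3 = 93
a_4 = 291
a_5 = 885
a_6 = 2667
a_7 = 8013
a_8 = 24051
a_9 = 72165


a_9 = 72165


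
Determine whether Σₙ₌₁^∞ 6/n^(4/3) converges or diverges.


p-series test: Σ c/n^p converges if p > 1, diverges if p ≤ 1 (constant c > 0 doesn't affect convergence).
p = 4/3
4/3 > 1 → CONVERGES

Converges (p = 4/3 > 1)


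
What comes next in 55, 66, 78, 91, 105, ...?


Pattern: triangular numbers: n(n+1)/2
Terms: 55, 66, 78, 91, 105
Next term = 120

Next term = 120


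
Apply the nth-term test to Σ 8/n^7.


lim(n→∞) 8/n^7 = 0
lim aₙ = 0 → nth-term test is INCONCLUSIVE
(Need other tests; this is actually a convergent p-series with p=7 > 1)

Inconclusive (lim aₙ = 0; need another test)


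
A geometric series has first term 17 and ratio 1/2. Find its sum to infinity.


S∞ = a₁/(1-r) = 17/(1 - 1/2)
= 17/(1/2)
= 34

S∞ = 34


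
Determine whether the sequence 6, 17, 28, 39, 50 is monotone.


Differences: 11, 11, 11, 11
All differences > 0 → strictly INCREASING

Monotonically increasing


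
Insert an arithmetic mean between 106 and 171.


AM = (106 + 171)/2 = 277/2 = 138.5

AM = 138.5


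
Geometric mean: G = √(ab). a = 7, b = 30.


GM = √(7×30) = √210 = 14.4914

GM = 14.4914


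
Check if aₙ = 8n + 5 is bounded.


aₙ = 8n + 5 → as n→∞, aₙ→∞
No finite upper bound exists
The sequence is UNBOUNDED

Unbounded (aₙ → ∞ as n → ∞)


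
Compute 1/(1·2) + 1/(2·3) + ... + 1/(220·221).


1/(k(k+1)) = 1/k - 1/(k+1) (partial fractions)
Telescoping: Σ = 1 - 1/221 = 220/221

Sum = 220/221


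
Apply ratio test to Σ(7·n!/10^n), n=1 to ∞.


aₙ = 7·n!/10^n
a_{n+1}/aₙ = (n+1)!/10^(n+1) × 10^n/n!  (constant 7 cancels)
= (n+1)/10
L = lim(n→∞) (n+1)/10 = ∞
L > 1 → series DIVERGES

Diverges (ratio test: L = ∞ > 1)


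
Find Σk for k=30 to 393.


Σₖ₌30^393 k = Σₖ₌₁^393 k − Σₖ₌₁^29 k
= 393·394/2 − 29·30/2
= 77421 − 435 = 76986

Σk = 76986


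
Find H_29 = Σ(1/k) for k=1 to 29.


H_29 = 1/1 + 1/2 + 1/3 + ... + 1/29
= 9227046511387/2329089562800
≈ 3.9617

H_29 = 9227046511387/2329089562800 ≈ 3.9617


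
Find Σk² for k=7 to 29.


Σₖ₌7^29 k² = Σₖ₌₁^29 k² − Σₖ₌₁^6 k²
= 29·30·59/6 − 6·7·13/6
= 8555 − 91 = 8464

Σk² = 8464


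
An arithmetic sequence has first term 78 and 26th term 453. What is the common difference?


d = (aₙ - a₁)/(n-1)
= (453 - 78)/(26-1)
= 375/25 = 15

d = 15


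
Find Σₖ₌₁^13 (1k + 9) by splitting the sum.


Σ(1k+9) = 1·Σk + 9·n
= 1·91 + 9·13
= 91 + 117 = 208

Σ = 208


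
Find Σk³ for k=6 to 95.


Σₖ₌6^95 k³ = [95·96/2]² − [5·6/2]²
= 20793600 − 225 = 20793375

Σk³ = 20793375


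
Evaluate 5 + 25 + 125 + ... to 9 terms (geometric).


Sₙ = 5×(5^9 - 1)/(5 - 1)
= 5×(1953125 - 1)/4
= 5×1953124/4
= 2441405

S_9 = 2441405


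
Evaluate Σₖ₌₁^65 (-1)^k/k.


S = -1 + 1/2 - 1/3 + 1/4 - 1/5 + 1/6 - 1/7 + 1/8 ± ...
= -0.7008
(Full series converges to -ln(2) ≈ -0.6931)

S_65 = -0.7008


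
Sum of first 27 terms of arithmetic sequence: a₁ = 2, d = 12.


aₙ = 2 + (27-1)×12 = 314
Sₙ = n(a₁+aₙ)/2 = 27×(2+314)/2
= 27×316/2 = 4266

S_27 = 4266


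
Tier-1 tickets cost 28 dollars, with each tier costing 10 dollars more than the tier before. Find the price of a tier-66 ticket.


aₙ = a₁ + (n-1)d
= 28 + (66-1)×10
= 28 + 650
= 678

a_66 = 678


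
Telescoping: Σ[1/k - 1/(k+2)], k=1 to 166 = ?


Telescoping with gap 2: two head and two tail terms survive.
= (1 + 1/2) - (1/167 + 1/168)
= 3/2 - 1/167 - 1/168 = 41749/28056

Sum = 41749/28056


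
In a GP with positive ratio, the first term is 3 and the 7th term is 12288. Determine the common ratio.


r^(n-1) = aₙ/a₁
r^6 = 12288/3 = 4096
r = 4096^(1/6)
= ±4; taking r > 0 gives r = 4

r = 4


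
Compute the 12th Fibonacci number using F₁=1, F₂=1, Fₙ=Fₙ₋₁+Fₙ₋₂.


Fibonacci sequence: 1, 1, 2, 3, 5, 8, 13, 21, 34, 55, 89, ...
F(12) = 144

F(12) = 144


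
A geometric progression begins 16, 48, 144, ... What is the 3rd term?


aₙ = a₁·r^(n-1)
= 16×3^2
= 16×9
= 144

a_3 = 144


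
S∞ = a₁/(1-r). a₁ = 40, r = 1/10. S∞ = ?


S∞ = a₁/(1-r) = 40/(1 - 1/10)
= 40/(9/10)
= 400/9

S∞ = 400/9


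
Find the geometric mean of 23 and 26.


GM = √(23×26) = √598 = 24.454

GM = 24.454


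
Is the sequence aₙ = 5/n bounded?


a₁ = 5, a₂ = 5/2, a₃ = 5/3, ...
0 < aₙ ≤ 5 for all n ≥ 1
Lower bound: 0, Upper bound: 5
The sequence IS bounded

Bounded (0 < aₙ ≤ 5)


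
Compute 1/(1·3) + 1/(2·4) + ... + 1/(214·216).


1/(k(k+2)) = (1/2)·(1/k - 1/(k+2)) (partial fractions)
Telescoping: Σ = (1/2)·(1 + 1/2 - 1/215 - 1/216) = 69229/92880

Sum = 69229/92880


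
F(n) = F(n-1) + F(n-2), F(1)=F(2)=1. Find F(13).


Fibonacci sequence: 1, 1, 2, 3, 5, 8, 13, 21, 34, 55, 89, ...
F(13) = 233

F(13) = 233


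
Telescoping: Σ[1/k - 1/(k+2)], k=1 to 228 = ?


Telescoping with gap 2: two head and two tail terms survive.
= (1 + 1/2) - (1/229 + 1/230)
= 3/2 - 1/229 - 1/230 = 39273/26335

Sum = 39273/26335


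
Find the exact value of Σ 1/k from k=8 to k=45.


Σₖ₌8^45 1/k = 1/8 + 1/9 + 1/10 + ... + 1/45
= 16974954787474829269/9419588158802421600
≈ 1.8021

Sum = 16974954787474829269/9419588158802421600 ≈ 1.8021


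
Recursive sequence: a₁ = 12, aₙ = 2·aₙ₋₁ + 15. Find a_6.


Computing step by step:
a_1 = 12
a_2 = 39
a_3 = 93
a_4 = 201
a_5 = 417
a_6 = 849


a_6 = 849


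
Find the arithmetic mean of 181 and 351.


AM = (181 + 351)/2 = 532/2 = 266

AM = 266


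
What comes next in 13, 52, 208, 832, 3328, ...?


Pattern: geometric (r=4)
Terms: 13, 52, 208, 832, 3328
Next term = 13312

Next term = 13312


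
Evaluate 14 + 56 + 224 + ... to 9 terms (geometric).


Sₙ = 14×(4^9 - 1)/(4 - 1)
= 14×(262144 - 1)/3
= 14×262143/3
= 1223334

S_9 = 1223334


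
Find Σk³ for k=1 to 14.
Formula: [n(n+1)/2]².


n(n+1)/2 = 14×15/2 = 105
Σk³ = 105² = 11025

Σk³ = 11025


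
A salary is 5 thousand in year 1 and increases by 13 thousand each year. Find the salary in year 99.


aₙ = a₁ + (n-1)d
= 5 + (99-1)×13
= 5 + 1274
= 1279

a_99 = 1279


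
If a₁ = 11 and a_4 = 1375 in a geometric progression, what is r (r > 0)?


r^(n-1) = aₙ/a₁
r^3 = 1375/11 = 125
r = 125^(1/3)
= 5

r = 5


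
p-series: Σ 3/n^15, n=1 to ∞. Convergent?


p-series test: Σ c/n^p converges if p > 1, diverges if p ≤ 1 (constant c > 0 doesn't affect convergence).
p = 15
15 > 1 → CONVERGES

Converges (p = 15 > 1)


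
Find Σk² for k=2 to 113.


Σₖ₌2^113 k² = Σₖ₌₁^113 k² − Σₖ₌₁^1 k²
= 113·114·227/6 − 1·2·3/6
= 487369 − 1 = 487368

Σk² = 487368


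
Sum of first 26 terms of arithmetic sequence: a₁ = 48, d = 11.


aₙ = 48 + (26-1)×11 = 323
Sₙ = n(a₁+aₙ)/2 = 26×(48+323)/2
= 26×371/2 = 4823

S_26 = 4823


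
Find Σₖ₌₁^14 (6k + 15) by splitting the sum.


Σ(6k+15) = 6·Σk + 15·n
= 6·105 + 15·14
= 630 + 210 = 840

Σ = 840


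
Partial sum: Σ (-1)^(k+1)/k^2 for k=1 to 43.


S = 1 - 1/4 + 1/9 - 1/16 + 1/25 - 1/36 + 1/49 - 1/64 ± ...
= 0.8227
(Full series converges to +π²/12 ≈ +0.8225)

S_43 = 0.8227


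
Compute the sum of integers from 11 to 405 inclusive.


Σₖ₌11^405 k = Σₖ₌₁^405 k − Σₖ₌₁^10 k
= 405·406/2 − 10·11/2
= 82215 − 55 = 82160

Σk = 82160


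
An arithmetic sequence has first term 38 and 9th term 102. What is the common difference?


d = (aₙ - a₁)/(n-1)
= (102 - 38)/(9-1)
= 64/8 = 8

d = 8


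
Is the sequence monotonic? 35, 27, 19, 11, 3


Differences: -8, -8, -8, -8
All differences < 0 → strictly DECREASING

Monotonically decreasing


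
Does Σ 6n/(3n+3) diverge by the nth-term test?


lim(n→∞) 6n/(3n+3) = 6/3 = 2  (divide numerator and denominator by n)
lim aₙ = 2 ≠ 0 → series DIVERGES

Diverges (lim aₙ = 2 ≠ 0)


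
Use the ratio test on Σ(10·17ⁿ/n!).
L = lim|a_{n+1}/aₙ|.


aₙ = 10·17^n/n!
a_{n+1}/aₙ = 17^(n+1)/(n+1)! × n!/17^n  (constant 10 cancels)
= 17/(n+1)
L = lim(n→∞) 17/(n+1) = 0
L < 1 → series CONVERGES

Converges (ratio test: L = 0 < 1)


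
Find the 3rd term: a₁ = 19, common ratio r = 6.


aₙ = a₁·r^(n-1)
= 19×6^2
= 19×36
= 684

a_3 = 684


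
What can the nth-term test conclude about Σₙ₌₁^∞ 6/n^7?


lim(n→∞) 6/n^7 = 0
lim aₙ = 0 → nth-term test is INCONCLUSIVE
(Need other tests; this is actually a convergent p-series with p=7 > 1)

Inconclusive (lim aₙ = 0; need another test)


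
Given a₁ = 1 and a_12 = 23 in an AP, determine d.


d = (aₙ - a₁)/(n-1)
= (23 - 1)/(12-1)
= 22/11 = 2

d = 2


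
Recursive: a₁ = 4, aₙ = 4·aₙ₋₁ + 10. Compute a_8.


Computing step by step:
a_1 = 4
a_2 = 26
a_3 = 114
a_4 = 466
a_5 = 1874
a_6 = 7506
a_7 = 30034
a_8 = 120146


a_8 = 120146


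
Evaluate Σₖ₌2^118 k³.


Σₖ₌2^118 k³ = [118·119/2]² − [1·2/2]²
= 49294441 − 1 = 49294440

Σk³ = 49294440


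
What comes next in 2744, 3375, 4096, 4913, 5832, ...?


Pattern: perfect cubes: n³
Terms: 2744, 3375, 4096, 4913, 5832
Next term = 6859

Next term = 6859


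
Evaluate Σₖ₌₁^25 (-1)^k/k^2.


S = -1 + 1/4 - 1/9 + 1/16 - 1/25 + 1/36 - 1/49 + 1/64 ± ...
= -0.8232
(Full series converges to -π²/12 ≈ -0.8225)

S_25 = -0.8232


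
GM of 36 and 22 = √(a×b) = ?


GM = √(36×22) = √792 = 28.1425

GM = 28.1425


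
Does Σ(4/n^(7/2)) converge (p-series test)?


p-series test: Σ c/n^p converges if p > 1, diverges if p ≤ 1 (constant c > 0 doesn't affect convergence).
p = 7/2
7/2 > 1 → CONVERGES

Converges (p = 7/2 > 1)


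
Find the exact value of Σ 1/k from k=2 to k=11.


Σₖ₌2^11 1/k = 1/2 + 1/3 + 1/4 + 1/5 + 1/6 + 1/7 + 1/8 + 1/9 + 1/10 + 1/11
= 55991/27720
≈ 2.0199

Sum = 55991/27720 ≈ 2.0199


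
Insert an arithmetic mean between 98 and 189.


AM = (98 + 189)/2 = 287/2 = 143.5

AM = 143.5


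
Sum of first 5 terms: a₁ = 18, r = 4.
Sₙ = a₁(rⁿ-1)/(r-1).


Sₙ = 18×(4^5 - 1)/(4 - 1)
= 18×(1024 - 1)/3
= 18×1023/3
= 6138

S_5 = 6138


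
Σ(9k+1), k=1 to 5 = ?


Σ(9k+1) = 9·Σk + 1·n
= 9·15 + 1·5
= 135 + 5 = 140

Σ = 140


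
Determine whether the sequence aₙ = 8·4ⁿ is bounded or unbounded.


aₙ = 8·4ⁿ → as n→∞, aₙ→∞ (since base 4 > 1)
No finite upper bound exists
The sequence is UNBOUNDED

Unbounded (aₙ → ∞ as n → ∞)


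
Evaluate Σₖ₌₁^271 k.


n(n+1)/2 = 271×272/2 = 73712/2 = 36856

Σk = 36856


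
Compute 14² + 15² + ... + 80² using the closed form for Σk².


Σₖ₌14^80 k² = Σₖ₌₁^80 k² − Σₖ₌₁^13 k²
= 80·81·161/6 − 13·14·27/6
= 173880 − 819 = 173061

Σk² = 173061


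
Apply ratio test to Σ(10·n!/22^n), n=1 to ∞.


aₙ = 10·n!/22^n
a_{n+1}/aₙ = (n+1)!/22^(n+1) × 22^n/n!  (constant 10 cancels)
= (n+1)/22
L = lim(n→∞) (n+1)/22 = ∞
L > 1 → series DIVERGES

Diverges (ratio test: L = ∞ > 1)


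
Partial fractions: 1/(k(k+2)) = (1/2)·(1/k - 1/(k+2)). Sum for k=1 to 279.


1/(k(k+2)) = (1/2)·(1/k - 1/(k+2)) (partial fractions)
Telescoping: Σ = (1/2)·(1 + 1/2 - 1/280 - 1/281) = 117459/157360

Sum = 117459/157360


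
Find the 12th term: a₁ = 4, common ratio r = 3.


aₙ = a₁·r^(n-1)
= 4×3^11
= 4×177147
= 708588

a_12 = 708588


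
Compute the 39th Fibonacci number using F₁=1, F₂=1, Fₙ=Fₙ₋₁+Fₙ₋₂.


Fibonacci sequence: 1, 1, 2, 3, 5, 8, 13, 21, 34, 55, 89, ...
F(39) = 63245986

F(39) = 63245986


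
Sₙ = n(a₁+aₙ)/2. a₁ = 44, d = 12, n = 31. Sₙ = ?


aₙ = 44 + (31-1)×12 = 404
Sₙ = n(a₁+aₙ)/2 = 31×(44+404)/2
= 31×448/2 = 6944

S_31 = 6944


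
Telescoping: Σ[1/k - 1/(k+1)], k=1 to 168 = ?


Telescoping: adjacent terms cancel.
= 1/1 - 1/169
= 1 - 1/169 = 168/169

Sum = 168/169


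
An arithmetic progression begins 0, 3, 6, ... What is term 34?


aₙ = a₁ + (n-1)d
= 0 + (34-1)×3
= 0 + 99
= 99

a_34 = 99


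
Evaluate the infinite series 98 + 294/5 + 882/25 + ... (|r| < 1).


S∞ = a₁/(1-r) = 98/(1 - 3/5)
= 98/(2/5)
= 245

S∞ = 245


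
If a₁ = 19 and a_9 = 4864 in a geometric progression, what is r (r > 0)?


r^(n-1) = aₙ/a₁
r^8 = 4864/19 = 256
r = 256^(1/8)
= ±2; taking r > 0 gives r = 2

r = 2


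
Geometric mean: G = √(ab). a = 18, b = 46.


GM = √(18×46) = √828 = 28.775

GM = 28.775


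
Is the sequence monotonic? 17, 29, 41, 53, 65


Differences: 12, 12, 12, 12
All differences > 0 → strictly INCREASING

Monotonically increasing


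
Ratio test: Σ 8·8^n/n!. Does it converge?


aₙ = 8·8^n/n!
a_{n+1}/aₙ = 8^(n+1)/(n+1)! × n!/8^n  (constant 8 cancels)
= 8/(n+1)
L = lim(n→∞) 8/(n+1) = 0
L < 1 → series CONVERGES

Converges (ratio test: L = 0 < 1)


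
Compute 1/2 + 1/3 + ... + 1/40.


Σₖ₌2^40 1/k = 1/2 + 1/3 + 1/4 + ... + 1/40
= 1592457339642613/485721041551200
≈ 3.2785

Sum = 1592457339642613/485721041551200 ≈ 3.2785


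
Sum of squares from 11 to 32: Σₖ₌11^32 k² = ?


Σₖ₌11^32 k² = Σₖ₌₁^32 k² − Σₖ₌₁^10 k²
= 32·33·65/6 − 10·11·21/6
= 11440 − 385 = 11055

Σk² = 11055


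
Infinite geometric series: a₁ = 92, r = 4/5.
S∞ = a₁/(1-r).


S∞ = a₁/(1-r) = 92/(1 - 4/5)
= 92/(1/5)
= 460

S∞ = 460


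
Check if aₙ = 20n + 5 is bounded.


aₙ = 20n + 5 → as n→∞, aₙ→∞
No finite upper bound exists
The sequence is UNBOUNDED

Unbounded (aₙ → ∞ as n → ∞)


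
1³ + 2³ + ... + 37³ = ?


n(n+1)/2 = 37×38/2 = 703
Σk³ = 703² = 494209

Σk³ = 494209


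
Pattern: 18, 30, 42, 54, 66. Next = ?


Pattern: arithmetic (d=12)
Terms: 18, 30, 42, 54, 66
Next term = 78

Next term = 78


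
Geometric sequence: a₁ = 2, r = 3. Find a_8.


aₙ = a₁·r^(n-1)
= 2×3^7
= 2×2187
= 4374

a_8 = 4374


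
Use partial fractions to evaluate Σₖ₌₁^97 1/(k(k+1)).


1/(k(k+1)) = 1/k - 1/(k+1) (partial fractions)
Telescoping: Σ = 1 - 1/98 = 97/98

Sum = 97/98


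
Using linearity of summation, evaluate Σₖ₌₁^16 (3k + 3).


Σ(3k+3) = 3·Σk + 3·n
= 3·136 + 3·16
= 408 + 48 = 456

Σ = 456


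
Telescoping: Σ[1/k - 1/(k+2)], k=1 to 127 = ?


Telescoping with gap 2: two head and two tail terms survive.
= (1 + 1/2) - (1/128 + 1/129)
= 3/2 - 1/128 - 1/129 = 24511/16512

Sum = 24511/16512


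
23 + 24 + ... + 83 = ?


Σₖ₌23^83 k = Σₖ₌₁^83 k − Σₖ₌₁^22 k
= 83·84/2 − 22·23/2
= 3486 − 253 = 3233

Σk = 3233


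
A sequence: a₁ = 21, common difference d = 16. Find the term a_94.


aₙ = a₁ + (n-1)d
= 21 + (94-1)×16
= 21 + 1488
= 1509

a_94 = 1509


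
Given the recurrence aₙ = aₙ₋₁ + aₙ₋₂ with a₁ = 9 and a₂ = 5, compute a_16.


Computing iteratively: 9, 5, 14, 19, 33, 52, 85, 137, 222, 359, 581, 940, ...
a_16 = 6443

a_16 = 6443


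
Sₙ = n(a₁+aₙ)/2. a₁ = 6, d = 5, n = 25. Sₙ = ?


aₙ = 6 + (25-1)×5 = 126
Sₙ = n(a₁+aₙ)/2 = 25×(6+126)/2
= 25×132/2 = 1650

S_25 = 1650


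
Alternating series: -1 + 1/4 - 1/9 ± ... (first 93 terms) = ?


S = -1 + 1/4 - 1/9 + 1/16 - 1/25 + 1/36 - 1/49 + 1/64 ± ...
= -0.8225
(Full series converges to -π²/12 ≈ -0.8225)

S_93 = -0.8225


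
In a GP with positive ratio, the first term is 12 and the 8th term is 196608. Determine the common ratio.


r^(n-1) = aₙ/a₁
r^7 = 196608/12 = 16384
r = 16384^(1/7)
= 4

r = 4


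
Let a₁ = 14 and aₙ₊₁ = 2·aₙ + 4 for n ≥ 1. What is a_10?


Computing step by step:
a_1 = 14
a_2 = 32
a_3 = 68
a_4 = 140
a_5 = 284
a_6 = 572
a_7 = 1148
a_8 = 2300
a_9 = 4604
a_10 = 9212


a_10 = 9212


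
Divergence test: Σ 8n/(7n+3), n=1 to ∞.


lim(n→∞) 8n/(7n+3) = 8/7 = 8/7  (divide numerator and denominator by n)
lim aₙ = 8/7 ≠ 0 → series DIVERGES

Diverges (lim aₙ = 8/7 ≠ 0)


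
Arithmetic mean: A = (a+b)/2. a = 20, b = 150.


AM = (20 + 150)/2 = 170/2 = 85

AM = 85


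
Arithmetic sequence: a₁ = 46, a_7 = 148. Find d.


d = (aₙ - a₁)/(n-1)
= (148 - 46)/(7-1)
= 102/6 = 17

d = 17


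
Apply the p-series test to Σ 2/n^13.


p-series test: Σ c/n^p converges if p > 1, diverges if p ≤ 1 (constant c > 0 doesn't affect convergence).
p = 13
13 > 1 → CONVERGES

Converges (p = 13 > 1)


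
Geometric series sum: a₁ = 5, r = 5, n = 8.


Sₙ = 5×(5^8 - 1)/(5 - 1)
= 5×(390625 - 1)/4
= 5×390624/4
= 488280

S_8 = 488280


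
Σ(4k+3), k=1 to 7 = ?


Σ(4k+3) = 4·Σk + 3·n
= 4·28 + 3·7
= 112 + 21 = 133

Σ = 133


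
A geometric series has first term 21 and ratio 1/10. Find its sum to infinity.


S∞ = a₁/(1-r) = 21/(1 - 1/10)
= 21/(9/10)
= 70/3

S∞ = 70/3


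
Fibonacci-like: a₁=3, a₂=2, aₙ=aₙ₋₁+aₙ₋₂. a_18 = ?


Computing iteratively: 3, 2, 5, 7, 12, 19, 31, 50, 81, 131, 212, 343, ...
a_18 = 6155

a_18 = 6155


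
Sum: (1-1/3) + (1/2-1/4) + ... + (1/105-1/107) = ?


Telescoping with gap 2: two head and two tail terms survive.
= (1 + 1/2) - (1/106 + 1/107)
= 3/2 - 1/106 - 1/107 = 8400/5671

Sum = 8400/5671


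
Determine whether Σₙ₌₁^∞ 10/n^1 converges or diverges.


p-series test: Σ c/n^p converges if p > 1, diverges if p ≤ 1 (constant c > 0 doesn't affect convergence).
p = 1
1 ≤ 1 → DIVERGES

Diverges (p = 1 ≤ 1)


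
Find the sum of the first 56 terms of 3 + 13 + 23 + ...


aₙ = 3 + (56-1)×10 = 553
Sₙ = n(a₁+aₙ)/2 = 56×(3+553)/2
= 56×556/2 = 15568

S_56 = 15568


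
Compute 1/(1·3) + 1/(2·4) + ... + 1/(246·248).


1/(k(k+2)) = (1/2)·(1/k - 1/(k+2)) (partial fractions)
Telescoping: Σ = (1/2)·(1 + 1/2 - 1/247 - 1/248) = 91389/122512

Sum = 91389/122512


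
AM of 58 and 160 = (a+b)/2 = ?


AM = (58 + 160)/2 = 218/2 = 109

AM = 109


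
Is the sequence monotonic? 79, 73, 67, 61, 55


Differences: -6, -6, -6, -6
All differences < 0 → strictly DECREASING

Monotonically decreasing


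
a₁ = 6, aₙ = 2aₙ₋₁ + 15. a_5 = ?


Computing step by step:
a_1 = 6
a_2 = 27
a_3 = 69
a_4 = 153
a_5 = 321


a_5 = 321


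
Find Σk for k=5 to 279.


Σₖ₌5^279 k = Σₖ₌₁^279 k − Σₖ₌₁^4 k
= 279·280/2 − 4·5/2
= 39060 − 10 = 39050

Σk = 39050


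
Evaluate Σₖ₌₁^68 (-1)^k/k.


S = -1 + 1/2 - 1/3 + 1/4 - 1/5 + 1/6 - 1/7 + 1/8 ± ...
= -0.6858
(Full series converges to -ln(2) ≈ -0.6931)

S_68 = -0.6858


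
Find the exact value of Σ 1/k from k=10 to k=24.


Σₖ₌10^24 1/k = 1/10 + 1/11 + 1/12 + ... + 1/24
= 5070400799/5354228880
≈ 0.947

Sum = 5070400799/5354228880 ≈ 0.947


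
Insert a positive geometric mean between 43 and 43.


GM = √(43×43) = √1849 = 43

GM = 43


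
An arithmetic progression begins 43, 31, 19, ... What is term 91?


aₙ = a₁ + (n-1)d
= 43 + (91-1)×-12
= 43 - 1080
= -1037

a_91 = -1037


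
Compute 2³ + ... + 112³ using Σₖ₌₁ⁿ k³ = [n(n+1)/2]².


Σₖ₌2^112 k³ = [112·113/2]² − [1·2/2]²
= 40043584 − 1 = 40043583

Σk³ = 40043583


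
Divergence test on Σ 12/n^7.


lim(n→∞) 12/n^7 = 0
lim aₙ = 0 → nth-term test is INCONCLUSIVE
(Need other tests; this is actually a convergent p-series with p=7 > 1)

Inconclusive (lim aₙ = 0; need another test)


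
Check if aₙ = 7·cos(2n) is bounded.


For all n, -1 ≤ cos(2n) ≤ 1, so -7 ≤ 7·cos(2n) ≤ 7
Lower bound: -7, Upper bound: 7
The sequence IS bounded

Bounded (-7 ≤ aₙ ≤ 7)


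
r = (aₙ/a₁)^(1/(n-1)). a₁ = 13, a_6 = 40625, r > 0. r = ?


r^(n-1) = aₙ/a₁
r^5 = 40625/13 = 3125
r = 3125^(1/5)
= 5

r = 5


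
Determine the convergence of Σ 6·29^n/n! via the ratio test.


aₙ = 6·29^n/n!
a_{n+1}/aₙ = 29^(n+1)/(n+1)! × n!/29^n  (constant 6 cancels)
= 29/(n+1)
L = lim(n→∞) 29/(n+1) = 0
L < 1 → series CONVERGES

Converges (ratio test: L = 0 < 1)


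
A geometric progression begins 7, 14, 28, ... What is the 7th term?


aₙ = a₁·r^(n-1)
= 7×2^6
= 7×64
= 448

a_7 = 448


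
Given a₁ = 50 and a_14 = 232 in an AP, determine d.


d = (aₙ - a₁)/(n-1)
= (232 - 50)/(14-1)
= 182/13 = 14

d = 14


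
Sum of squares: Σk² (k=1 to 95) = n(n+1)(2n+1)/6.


n = 95
n(n+1)(2n+1)/6 = 95×96×191/6
= 1741920/6 = 290320

Σk² = 290320


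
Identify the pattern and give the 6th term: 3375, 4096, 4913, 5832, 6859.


Pattern: perfect cubes: n³
Terms: 3375, 4096, 4913, 5832, 6859
Next term = 8000

Next term = 8000


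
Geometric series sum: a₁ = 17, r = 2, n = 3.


Sₙ = 17×(2^3 - 1)/(2 - 1)
= 17×(8 - 1)/1
= 17×7/1
= 119

S_3 = 119


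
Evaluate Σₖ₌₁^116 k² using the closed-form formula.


n = 116
n(n+1)(2n+1)/6 = 116×117×233/6
= 3162276/6 = 527046

Σk² = 527046


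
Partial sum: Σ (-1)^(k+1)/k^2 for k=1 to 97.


S = 1 - 1/4 + 1/9 - 1/16 + 1/25 - 1/36 + 1/49 - 1/64 ± ...
= 0.8225
(Full series converges to +π²/12 ≈ +0.8225)

S_97 = 0.8225


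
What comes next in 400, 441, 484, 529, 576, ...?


Pattern: perfect squares: n²
Terms: 400, 441, 484, 529, 576
Next term = 625

Next term = 625


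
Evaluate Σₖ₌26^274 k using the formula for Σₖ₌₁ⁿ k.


Σₖ₌26^274 k = Σₖ₌₁^274 k − Σₖ₌₁^25 k
= 274·275/2 − 25·26/2
= 37675 − 325 = 37350

Σk = 37350


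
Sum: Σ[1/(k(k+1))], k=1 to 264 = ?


1/(k(k+1)) = 1/k - 1/(k+1) (partial fractions)
Telescoping: Σ = 1 - 1/265 = 264/265

Sum = 264/265
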